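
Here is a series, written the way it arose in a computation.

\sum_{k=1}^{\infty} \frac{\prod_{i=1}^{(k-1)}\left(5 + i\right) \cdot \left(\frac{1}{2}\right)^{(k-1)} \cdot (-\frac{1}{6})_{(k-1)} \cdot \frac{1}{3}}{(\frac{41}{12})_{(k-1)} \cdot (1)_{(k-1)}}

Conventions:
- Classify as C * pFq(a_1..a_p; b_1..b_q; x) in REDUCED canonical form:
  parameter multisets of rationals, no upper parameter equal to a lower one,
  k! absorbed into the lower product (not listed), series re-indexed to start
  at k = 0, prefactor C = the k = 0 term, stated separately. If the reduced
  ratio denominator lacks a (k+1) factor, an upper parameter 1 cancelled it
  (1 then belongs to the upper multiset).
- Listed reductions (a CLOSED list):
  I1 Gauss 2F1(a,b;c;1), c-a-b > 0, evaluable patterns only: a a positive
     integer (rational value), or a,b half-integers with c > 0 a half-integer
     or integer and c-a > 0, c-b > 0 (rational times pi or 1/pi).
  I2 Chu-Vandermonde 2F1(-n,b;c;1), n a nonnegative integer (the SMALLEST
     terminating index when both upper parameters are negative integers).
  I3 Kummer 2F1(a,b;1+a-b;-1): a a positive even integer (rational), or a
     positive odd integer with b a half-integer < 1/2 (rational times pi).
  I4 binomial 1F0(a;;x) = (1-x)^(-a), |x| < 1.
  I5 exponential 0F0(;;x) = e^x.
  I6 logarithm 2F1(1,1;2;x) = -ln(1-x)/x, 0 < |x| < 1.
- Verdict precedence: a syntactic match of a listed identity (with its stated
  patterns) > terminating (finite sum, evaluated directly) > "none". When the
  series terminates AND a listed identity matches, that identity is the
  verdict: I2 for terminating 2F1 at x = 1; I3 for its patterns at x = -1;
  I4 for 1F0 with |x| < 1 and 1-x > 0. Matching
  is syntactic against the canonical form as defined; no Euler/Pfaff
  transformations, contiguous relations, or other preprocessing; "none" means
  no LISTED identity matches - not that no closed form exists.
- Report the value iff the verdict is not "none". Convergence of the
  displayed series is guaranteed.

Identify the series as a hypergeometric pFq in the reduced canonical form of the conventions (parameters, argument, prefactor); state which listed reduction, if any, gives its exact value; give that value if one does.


At argument \frac{1}{2}: a 2F1 with upper {-\frac{1}{6}, 6}, lower {\frac{41}{12}}, scaled by C = \frac{1}{3}. Verdict: none - at argument \frac{1}{2} the multisets {-\frac{1}{6}, 6} ; {\frac{41}{12}} match no listed identity.

The tell: with t_0 = \frac{1}{3}, the running product (C = 1/3) telescopes to a rising factorial.
Term ratio: r(k) = \frac{1}{2} * (k-\frac{1}{6}) (k+6) / [(k+\frac{41}{12}) (k+1)] ; factor over Q: parameters, x = \frac{1}{2}, and C = \frac{1}{3}.


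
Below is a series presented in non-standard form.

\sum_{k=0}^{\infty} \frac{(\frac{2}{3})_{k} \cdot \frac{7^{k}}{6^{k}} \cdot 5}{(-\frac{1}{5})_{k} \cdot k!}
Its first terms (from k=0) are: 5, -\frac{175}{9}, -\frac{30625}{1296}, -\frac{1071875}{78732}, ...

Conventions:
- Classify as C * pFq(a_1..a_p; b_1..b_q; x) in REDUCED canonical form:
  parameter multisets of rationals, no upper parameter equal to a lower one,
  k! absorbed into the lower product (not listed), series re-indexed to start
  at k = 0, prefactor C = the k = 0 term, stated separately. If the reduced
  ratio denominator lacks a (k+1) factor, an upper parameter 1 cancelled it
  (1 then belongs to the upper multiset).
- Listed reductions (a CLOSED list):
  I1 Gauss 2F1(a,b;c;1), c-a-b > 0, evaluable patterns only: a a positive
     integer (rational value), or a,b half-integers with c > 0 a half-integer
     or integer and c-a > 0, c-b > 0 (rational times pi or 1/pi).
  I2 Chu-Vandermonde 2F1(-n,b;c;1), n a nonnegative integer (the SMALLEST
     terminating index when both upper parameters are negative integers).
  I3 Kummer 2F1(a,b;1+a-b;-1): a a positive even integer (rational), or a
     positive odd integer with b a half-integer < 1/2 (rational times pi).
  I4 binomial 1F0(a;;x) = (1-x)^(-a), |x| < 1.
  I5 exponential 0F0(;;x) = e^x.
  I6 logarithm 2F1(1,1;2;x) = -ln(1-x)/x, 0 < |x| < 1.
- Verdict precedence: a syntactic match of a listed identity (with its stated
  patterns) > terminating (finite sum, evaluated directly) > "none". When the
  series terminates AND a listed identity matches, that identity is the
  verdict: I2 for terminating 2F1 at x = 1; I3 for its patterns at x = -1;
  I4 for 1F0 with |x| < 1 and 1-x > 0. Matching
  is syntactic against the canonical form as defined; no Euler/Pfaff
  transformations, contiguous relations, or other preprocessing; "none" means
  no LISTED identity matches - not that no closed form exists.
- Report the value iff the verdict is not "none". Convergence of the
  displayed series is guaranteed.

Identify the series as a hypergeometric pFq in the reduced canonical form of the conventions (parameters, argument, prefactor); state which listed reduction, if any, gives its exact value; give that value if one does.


At argument \frac{7}{6}: a 1F1 with upper {\frac{2}{3}}, lower {-\frac{1}{5}}, scaled by C = 5. Verdict: no listed reduction: x = \frac{7}{6} and upper {\frac{2}{3}} fail every I1-I6 pattern.

Structural cue: from the first term 5: the two geometric factors (C = 5) combine into one argument.
Adjacent-term ratio: r(k) = \frac{7}{6} * (k+\frac{2}{3}) / [(k-\frac{1}{5}) (k+1)] ; factor over Q: parameters, x = \frac{7}{6}, and C = 5.


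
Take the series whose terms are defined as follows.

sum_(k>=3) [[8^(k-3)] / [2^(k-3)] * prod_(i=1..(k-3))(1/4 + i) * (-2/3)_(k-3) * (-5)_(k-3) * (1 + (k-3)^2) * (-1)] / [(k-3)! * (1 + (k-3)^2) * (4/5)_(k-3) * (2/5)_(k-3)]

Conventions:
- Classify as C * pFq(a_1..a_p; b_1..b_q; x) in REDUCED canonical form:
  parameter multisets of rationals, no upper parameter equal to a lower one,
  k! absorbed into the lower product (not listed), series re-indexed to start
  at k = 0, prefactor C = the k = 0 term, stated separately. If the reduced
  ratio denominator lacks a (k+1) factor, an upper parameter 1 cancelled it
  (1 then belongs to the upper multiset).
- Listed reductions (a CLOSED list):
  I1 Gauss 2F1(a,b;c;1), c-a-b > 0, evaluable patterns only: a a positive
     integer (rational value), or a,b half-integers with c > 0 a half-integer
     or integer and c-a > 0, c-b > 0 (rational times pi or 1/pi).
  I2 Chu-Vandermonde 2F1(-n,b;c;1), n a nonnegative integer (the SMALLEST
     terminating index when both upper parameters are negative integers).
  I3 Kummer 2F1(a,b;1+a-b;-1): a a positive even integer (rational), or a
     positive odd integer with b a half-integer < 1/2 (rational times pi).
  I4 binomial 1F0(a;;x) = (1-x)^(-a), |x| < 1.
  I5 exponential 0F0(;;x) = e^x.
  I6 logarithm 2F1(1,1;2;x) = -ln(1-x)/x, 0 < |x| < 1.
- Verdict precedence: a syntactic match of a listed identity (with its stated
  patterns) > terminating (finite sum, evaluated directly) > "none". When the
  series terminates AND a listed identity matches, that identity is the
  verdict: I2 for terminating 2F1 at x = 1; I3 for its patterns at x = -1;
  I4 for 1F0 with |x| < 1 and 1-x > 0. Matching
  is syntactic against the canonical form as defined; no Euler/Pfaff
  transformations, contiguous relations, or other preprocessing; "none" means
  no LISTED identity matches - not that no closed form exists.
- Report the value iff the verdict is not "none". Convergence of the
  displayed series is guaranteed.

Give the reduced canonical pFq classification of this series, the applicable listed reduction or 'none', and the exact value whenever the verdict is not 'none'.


Prefactor -1, argument 4: 3F2 with upper {-5, -2/3, 5/4} over lower {2/5, 4/5}. Verdict: terminating - the sum ends at index 5 because -5 is a negative integer; exact evaluation follows. Hence: -39851387221/477804096.

The tell: with t_0 = -1, the running product (C = -1, x = 4) telescopes to a rising factorial.
Term ratio: r(k) = 4 * (k-5) (k-2/3) (k+5/4) / [(k+2/5) (k+4/5) (k+1)] - rational in k. x = 4; t_0 = -1; negate the roots.


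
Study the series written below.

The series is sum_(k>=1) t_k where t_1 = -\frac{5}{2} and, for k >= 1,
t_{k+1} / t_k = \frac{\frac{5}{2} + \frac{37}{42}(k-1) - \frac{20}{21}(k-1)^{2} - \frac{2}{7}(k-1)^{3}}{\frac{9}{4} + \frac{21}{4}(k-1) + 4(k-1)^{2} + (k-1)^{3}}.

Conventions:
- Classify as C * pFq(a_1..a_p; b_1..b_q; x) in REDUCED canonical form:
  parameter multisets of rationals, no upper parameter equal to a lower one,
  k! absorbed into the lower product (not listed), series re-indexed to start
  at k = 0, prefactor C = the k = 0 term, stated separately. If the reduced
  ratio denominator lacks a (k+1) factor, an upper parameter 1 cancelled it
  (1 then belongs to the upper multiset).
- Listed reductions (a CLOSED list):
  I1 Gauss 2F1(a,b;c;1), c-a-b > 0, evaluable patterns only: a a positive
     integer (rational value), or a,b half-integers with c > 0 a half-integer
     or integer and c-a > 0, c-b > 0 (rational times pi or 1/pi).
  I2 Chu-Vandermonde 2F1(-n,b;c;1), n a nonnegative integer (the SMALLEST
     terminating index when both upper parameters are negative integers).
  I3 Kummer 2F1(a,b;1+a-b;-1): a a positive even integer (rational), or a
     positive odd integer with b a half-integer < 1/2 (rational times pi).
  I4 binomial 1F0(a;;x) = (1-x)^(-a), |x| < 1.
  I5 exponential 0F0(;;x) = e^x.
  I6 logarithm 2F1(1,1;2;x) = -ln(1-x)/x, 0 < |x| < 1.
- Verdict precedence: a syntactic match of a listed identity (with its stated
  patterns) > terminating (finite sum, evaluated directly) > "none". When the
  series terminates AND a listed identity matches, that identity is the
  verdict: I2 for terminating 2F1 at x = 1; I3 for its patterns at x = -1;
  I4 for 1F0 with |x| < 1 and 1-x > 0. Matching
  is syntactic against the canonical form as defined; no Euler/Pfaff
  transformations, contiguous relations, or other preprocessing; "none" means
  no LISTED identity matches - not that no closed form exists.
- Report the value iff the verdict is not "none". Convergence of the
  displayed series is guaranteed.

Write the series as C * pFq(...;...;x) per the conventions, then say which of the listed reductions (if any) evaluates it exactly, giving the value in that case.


x = -\frac{2}{7} here; the reduced form reads 2F1, upper {-\frac{5}{3}, \frac{7}{2}}, lower {\frac{3}{2}}, C = -\frac{5}{2}. Verdict: none here - no I1-I6 shape fits x = -\frac{2}{7} with lower {\frac{3}{2}}.

First insight: x = -\frac{2}{7} and roots of the ratio polynomials (prefactor -5/2) are the negated parameters.
Ratio: r(k) = -\frac{2}{7} * (k-\frac{5}{3}) (k+\frac{7}{2}) / [(k+\frac{3}{2}) (k+1)] ; factor over Q: parameters, x = -\frac{2}{7}, and C = -\frac{5}{2}.


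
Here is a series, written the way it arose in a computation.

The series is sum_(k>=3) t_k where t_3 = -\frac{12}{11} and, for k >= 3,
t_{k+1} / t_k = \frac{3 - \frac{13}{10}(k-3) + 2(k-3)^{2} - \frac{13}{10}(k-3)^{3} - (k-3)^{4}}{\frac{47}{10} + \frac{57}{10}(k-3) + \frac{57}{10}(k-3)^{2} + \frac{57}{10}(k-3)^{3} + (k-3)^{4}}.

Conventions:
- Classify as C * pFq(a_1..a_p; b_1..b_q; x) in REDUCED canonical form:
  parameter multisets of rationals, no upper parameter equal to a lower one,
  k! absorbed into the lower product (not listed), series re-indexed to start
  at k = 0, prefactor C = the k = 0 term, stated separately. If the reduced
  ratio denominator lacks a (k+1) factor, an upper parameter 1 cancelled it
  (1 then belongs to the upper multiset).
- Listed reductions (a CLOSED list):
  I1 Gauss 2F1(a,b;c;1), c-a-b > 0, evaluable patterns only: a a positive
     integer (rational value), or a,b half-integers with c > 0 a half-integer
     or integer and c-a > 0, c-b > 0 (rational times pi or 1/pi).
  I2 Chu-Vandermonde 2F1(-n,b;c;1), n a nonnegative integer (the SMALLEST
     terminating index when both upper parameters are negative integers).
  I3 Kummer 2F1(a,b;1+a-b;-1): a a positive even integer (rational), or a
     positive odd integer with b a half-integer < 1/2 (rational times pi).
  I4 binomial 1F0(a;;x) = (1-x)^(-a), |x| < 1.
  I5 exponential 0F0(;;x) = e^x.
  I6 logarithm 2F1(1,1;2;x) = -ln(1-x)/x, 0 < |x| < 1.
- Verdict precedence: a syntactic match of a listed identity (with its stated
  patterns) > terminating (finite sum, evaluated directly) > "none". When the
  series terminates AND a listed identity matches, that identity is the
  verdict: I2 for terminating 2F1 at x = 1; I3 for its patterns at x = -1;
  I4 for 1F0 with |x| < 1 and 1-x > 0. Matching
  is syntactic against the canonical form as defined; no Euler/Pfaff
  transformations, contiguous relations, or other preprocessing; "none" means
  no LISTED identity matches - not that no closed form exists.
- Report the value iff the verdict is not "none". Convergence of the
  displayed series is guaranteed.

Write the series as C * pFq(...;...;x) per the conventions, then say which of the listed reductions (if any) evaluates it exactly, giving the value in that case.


x = -1 here; the reduced form reads 2F1, upper {-\frac{6}{5}, \frac{5}{2}}, lower {\frac{47}{10}}, C = -\frac{12}{11}. Verdict: none (x = -1): each listed identity misses the multisets {-\frac{6}{5}, \frac{5}{2}} ; {\frac{47}{10}}.

Structural cue: x = -1 and cancel k^2 + 1 from the displayed ratio first; then C = -12/11, x = -1.
Ratio: r(k) = -1 * (k-\frac{6}{5}) (k+\frac{5}{2}) / [(k+\frac{47}{10}) (k+1)] - rational; roots negated = parameters, x = -1, C = -\frac{12}{11}.


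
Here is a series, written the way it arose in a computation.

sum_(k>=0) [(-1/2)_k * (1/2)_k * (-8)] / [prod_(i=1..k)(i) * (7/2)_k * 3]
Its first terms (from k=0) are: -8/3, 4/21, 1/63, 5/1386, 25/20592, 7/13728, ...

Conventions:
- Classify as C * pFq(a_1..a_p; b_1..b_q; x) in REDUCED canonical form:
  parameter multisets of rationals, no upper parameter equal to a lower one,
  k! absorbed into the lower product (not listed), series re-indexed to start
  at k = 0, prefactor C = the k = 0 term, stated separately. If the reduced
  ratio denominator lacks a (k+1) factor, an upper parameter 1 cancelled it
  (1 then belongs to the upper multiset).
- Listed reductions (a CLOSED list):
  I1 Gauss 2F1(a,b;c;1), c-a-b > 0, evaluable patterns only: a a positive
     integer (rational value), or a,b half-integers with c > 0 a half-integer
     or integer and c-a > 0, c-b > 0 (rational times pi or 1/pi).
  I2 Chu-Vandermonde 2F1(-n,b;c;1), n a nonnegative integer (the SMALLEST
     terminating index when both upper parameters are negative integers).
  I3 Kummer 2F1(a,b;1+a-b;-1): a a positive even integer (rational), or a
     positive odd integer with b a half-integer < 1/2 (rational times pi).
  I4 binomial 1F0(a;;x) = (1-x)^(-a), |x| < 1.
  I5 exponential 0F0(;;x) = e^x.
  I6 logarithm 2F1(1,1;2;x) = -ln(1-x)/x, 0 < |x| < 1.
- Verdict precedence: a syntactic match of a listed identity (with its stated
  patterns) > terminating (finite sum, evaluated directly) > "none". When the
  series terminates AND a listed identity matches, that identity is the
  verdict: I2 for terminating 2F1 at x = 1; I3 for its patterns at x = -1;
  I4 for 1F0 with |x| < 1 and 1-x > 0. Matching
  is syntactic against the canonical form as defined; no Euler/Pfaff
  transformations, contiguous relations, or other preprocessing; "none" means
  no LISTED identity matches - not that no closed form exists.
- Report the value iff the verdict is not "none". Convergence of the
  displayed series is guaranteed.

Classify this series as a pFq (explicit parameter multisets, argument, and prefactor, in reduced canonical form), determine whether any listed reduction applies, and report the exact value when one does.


This is -8/3 * 2F1(-1/2, 1/2; 7/2; 1) in reduced canonical form. Verdict (x = 1): the half-integer Gauss pattern (I1) applies (x = 1; upper {-1/2, 1/2} half-integers, c = 7/2 in the evaluable pattern). Sum: (-25/32) * pi.

First insight: t_0 being -8/3, the product of the first k integers (C = -8/3) is k!.
Term ratio: r(k) = 1 * (k-1/2) (k+1/2) / [(k+7/2) (k+1)] - rational in k. x = 1; t_0 = -8/3; negate the roots.


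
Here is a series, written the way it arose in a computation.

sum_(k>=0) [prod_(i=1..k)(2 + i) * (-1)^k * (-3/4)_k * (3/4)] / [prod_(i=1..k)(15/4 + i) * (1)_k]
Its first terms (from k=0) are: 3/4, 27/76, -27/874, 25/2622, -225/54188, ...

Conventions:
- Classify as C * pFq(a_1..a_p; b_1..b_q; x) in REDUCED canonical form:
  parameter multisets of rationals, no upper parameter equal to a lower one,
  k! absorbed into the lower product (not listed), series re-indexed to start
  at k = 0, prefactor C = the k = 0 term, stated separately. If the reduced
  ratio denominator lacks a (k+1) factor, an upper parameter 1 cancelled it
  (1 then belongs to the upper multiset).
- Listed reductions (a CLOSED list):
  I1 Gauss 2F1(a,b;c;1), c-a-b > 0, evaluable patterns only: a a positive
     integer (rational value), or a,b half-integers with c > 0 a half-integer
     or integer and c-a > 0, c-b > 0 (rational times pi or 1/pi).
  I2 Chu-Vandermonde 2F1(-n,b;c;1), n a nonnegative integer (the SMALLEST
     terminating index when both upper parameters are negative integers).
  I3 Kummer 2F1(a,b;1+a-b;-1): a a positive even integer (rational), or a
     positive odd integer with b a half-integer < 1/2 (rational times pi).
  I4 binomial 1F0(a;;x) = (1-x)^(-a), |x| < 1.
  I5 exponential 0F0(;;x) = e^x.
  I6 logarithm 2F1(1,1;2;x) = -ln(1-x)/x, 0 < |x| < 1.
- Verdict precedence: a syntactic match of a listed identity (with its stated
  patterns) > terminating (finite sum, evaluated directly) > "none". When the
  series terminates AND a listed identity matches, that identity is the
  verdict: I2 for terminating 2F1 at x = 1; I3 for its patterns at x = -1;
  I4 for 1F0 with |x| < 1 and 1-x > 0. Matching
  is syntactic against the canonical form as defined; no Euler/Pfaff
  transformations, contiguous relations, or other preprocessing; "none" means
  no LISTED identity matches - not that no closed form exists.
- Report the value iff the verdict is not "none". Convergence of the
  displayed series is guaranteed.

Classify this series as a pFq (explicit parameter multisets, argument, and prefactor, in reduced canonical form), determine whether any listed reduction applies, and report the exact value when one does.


The tell: t_0 being 3/4, the running product (C = 3/4, x = -1) telescopes to a rising factorial.
Ratio: r(k) = (-1) * (k-3/4) (k+3) / [(k+19/4) (k+1)] - poly over poly, x = (-1) from leading terms; C = 3/4 at k = 0.

Prefactor 3/4, argument -1: 2F1 with upper {-3/4, 3} over lower {19/4}. Verdict: none - this 2F1 at x = -1 matches no listed pattern, and upper {-3/4, 3} holds no stopper.


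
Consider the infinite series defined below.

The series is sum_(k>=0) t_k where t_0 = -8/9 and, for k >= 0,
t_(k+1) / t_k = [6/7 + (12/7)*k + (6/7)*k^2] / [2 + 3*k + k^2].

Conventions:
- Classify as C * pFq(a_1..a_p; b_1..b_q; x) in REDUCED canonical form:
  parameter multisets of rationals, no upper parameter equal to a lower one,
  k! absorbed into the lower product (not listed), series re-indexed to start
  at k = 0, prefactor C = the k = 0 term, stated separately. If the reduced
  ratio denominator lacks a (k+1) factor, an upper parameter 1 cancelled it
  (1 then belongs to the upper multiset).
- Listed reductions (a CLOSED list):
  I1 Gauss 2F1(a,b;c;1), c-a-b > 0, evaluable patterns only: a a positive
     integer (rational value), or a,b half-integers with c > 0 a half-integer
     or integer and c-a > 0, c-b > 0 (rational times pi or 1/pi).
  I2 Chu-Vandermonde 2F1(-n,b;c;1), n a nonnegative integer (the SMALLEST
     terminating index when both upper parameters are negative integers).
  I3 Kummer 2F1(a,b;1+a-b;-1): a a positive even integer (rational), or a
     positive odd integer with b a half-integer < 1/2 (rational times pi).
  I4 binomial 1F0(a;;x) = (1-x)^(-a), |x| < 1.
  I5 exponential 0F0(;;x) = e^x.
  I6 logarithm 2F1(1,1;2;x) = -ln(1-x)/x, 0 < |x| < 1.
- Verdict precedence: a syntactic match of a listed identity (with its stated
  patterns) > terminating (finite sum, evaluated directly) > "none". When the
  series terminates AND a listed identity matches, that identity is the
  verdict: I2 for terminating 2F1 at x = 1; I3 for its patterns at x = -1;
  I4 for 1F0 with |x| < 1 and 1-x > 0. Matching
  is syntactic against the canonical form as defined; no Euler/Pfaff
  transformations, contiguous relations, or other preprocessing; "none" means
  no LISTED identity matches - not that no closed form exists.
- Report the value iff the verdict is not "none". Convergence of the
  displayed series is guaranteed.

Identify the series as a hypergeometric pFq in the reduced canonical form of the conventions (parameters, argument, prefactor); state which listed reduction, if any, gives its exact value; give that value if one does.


Canonical form: C = -8/9 times 2F1 with upper {1, 1}, lower {2}, x = 6/7. Verdict: the I6 logarithm reduction fires (the logarithm: parameters (1,1;2), x = 6/7). Its exact value is (28/27) * ln(1/7).

The tell: t_0 being -8/9, roots of the ratio polynomials (prefactor -8/9) are the negated parameters.
Term ratio: r(k) = (6/7) * (k+1) (k+1) / [(k+2) (k+1)] - rational; roots negated = parameters, x = (6/7), C = -8/9.


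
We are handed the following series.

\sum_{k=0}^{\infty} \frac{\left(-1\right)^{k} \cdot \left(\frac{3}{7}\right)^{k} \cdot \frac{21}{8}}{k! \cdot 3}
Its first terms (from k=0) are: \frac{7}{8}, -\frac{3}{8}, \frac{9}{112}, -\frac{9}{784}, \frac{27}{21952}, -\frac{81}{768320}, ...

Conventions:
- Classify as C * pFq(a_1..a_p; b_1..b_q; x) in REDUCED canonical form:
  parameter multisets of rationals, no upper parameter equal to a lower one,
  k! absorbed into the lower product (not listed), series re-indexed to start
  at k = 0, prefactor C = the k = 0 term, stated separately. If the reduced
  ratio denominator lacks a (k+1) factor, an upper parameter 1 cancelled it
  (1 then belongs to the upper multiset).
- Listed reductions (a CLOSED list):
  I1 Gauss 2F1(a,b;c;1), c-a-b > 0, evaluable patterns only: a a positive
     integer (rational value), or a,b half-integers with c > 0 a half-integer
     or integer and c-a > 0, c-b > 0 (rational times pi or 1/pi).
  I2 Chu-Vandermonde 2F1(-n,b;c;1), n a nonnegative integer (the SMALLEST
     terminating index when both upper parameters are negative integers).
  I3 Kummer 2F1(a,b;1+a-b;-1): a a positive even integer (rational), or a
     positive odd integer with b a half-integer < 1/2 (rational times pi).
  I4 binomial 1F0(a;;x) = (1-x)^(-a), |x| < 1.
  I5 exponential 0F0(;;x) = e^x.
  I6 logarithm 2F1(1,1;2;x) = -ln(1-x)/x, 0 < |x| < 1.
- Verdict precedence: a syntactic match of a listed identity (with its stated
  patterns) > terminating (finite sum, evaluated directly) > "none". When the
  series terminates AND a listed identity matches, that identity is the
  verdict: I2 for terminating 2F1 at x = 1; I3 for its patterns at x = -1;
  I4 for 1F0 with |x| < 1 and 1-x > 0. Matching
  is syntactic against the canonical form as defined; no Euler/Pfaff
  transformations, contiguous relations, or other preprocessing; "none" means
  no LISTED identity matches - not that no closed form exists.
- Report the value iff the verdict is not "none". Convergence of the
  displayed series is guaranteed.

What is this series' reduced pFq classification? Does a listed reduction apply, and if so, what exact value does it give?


Reduced: x = -\frac{3}{7}, 0F0, upper = {-}, lower = {-}, C = \frac{7}{8}. Verdict (x = -\frac{3}{7}): exponential (I5) applies (the 0F0 exponential series at x = -\frac{3}{7}). Hence: \frac{7}{8} \cdot e^{-\frac{3}{7}}.

Structural cue: from the first term \frac{7}{8}: the (-1)^k factor (C = 7/8, x = -3/7) folds into the argument's sign.
Ratio: r(k) = -\frac{3}{7} * 1 / [(k+1)] - rational in k. x = -\frac{3}{7}; t_0 = \frac{7}{8}; negate the roots.


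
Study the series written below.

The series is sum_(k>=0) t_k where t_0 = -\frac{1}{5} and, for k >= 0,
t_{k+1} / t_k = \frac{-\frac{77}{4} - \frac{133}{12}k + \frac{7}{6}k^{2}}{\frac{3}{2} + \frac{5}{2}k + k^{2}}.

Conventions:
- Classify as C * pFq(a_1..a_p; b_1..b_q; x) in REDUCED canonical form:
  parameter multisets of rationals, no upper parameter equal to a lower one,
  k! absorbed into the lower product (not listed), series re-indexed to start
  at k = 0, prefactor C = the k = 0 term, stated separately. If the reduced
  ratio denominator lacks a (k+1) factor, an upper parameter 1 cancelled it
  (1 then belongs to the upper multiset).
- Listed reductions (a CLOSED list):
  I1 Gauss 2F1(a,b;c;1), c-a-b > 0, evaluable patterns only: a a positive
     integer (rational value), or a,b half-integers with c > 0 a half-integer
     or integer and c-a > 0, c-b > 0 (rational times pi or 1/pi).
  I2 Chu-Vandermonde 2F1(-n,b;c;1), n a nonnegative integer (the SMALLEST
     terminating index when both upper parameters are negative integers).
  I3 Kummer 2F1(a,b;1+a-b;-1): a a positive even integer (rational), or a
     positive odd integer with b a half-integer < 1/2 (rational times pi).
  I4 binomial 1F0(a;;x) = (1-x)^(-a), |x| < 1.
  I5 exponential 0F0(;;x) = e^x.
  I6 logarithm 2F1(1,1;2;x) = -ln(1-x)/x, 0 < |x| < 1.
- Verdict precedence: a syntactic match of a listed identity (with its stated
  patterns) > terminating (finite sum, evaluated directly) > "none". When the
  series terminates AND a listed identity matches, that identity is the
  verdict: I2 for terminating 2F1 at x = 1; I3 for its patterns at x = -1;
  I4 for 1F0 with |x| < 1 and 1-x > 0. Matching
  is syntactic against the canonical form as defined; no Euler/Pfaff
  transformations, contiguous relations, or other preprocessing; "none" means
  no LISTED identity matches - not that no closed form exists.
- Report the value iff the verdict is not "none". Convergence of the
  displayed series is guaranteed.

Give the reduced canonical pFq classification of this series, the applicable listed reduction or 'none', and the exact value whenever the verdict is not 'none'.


Key observation: from the first term -\frac{1}{5}: the ratio is unreduced: k + 3/2 divides both sides (C = -1/5).
Ratio: r(k) = \frac{7}{6} * (k-11) / [(k+1)] - rational; roots negated = parameters, x = \frac{7}{6}, C = -\frac{1}{5}.

x = \frac{7}{6} here; the reduced form reads 1F0, upper {-11}, lower {-}, C = -\frac{1}{5}. Verdict: terminating. With -11 upstairs the series is a 12-term polynomial sum; evaluated term by term. Sum: \frac{1}{1813985280}.


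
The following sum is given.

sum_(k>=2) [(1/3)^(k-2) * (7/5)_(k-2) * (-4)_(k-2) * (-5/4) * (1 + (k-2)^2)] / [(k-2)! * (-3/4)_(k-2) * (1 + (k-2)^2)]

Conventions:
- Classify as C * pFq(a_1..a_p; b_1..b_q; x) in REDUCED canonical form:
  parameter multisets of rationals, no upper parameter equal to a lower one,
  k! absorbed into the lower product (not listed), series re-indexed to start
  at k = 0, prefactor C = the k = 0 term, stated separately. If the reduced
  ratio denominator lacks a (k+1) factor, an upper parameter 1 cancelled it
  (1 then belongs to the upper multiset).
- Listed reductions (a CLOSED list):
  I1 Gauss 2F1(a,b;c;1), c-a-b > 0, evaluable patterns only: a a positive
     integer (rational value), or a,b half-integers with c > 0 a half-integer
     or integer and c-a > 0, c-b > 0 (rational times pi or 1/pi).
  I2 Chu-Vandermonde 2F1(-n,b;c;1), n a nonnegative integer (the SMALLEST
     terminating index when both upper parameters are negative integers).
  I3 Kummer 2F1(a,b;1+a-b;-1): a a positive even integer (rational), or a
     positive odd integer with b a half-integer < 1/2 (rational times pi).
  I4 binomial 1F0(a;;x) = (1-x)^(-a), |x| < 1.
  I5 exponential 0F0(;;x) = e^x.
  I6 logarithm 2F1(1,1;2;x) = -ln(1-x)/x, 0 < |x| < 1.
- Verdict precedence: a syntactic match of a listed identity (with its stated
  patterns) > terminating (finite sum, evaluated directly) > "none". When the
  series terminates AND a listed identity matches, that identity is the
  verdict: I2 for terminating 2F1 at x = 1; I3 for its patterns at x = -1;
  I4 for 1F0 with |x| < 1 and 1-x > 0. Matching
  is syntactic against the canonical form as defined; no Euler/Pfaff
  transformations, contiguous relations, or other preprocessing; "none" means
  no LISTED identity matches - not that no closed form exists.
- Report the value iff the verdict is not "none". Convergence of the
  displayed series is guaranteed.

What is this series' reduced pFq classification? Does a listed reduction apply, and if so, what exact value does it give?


Prefactor -5/4, argument 1/3: 2F1 with upper {-4, 7/5} over lower {-3/4}. Verdict: terminating at k = 4: the factor (-4)_k kills every later term; summing the 5 survivors is exact. Value: 5498147/1822500.

The tell: from the first term -5/4: the factor k^2 + 1 cancels (top and bottom), leaving C = -5/4.
Term ratio: r(k) = (1/3) * (k-4) (k+7/5) / [(k-3/4) (k+1)] - rational in k, leading ratio (1/3); with t_0 = -5/4, classification follows.


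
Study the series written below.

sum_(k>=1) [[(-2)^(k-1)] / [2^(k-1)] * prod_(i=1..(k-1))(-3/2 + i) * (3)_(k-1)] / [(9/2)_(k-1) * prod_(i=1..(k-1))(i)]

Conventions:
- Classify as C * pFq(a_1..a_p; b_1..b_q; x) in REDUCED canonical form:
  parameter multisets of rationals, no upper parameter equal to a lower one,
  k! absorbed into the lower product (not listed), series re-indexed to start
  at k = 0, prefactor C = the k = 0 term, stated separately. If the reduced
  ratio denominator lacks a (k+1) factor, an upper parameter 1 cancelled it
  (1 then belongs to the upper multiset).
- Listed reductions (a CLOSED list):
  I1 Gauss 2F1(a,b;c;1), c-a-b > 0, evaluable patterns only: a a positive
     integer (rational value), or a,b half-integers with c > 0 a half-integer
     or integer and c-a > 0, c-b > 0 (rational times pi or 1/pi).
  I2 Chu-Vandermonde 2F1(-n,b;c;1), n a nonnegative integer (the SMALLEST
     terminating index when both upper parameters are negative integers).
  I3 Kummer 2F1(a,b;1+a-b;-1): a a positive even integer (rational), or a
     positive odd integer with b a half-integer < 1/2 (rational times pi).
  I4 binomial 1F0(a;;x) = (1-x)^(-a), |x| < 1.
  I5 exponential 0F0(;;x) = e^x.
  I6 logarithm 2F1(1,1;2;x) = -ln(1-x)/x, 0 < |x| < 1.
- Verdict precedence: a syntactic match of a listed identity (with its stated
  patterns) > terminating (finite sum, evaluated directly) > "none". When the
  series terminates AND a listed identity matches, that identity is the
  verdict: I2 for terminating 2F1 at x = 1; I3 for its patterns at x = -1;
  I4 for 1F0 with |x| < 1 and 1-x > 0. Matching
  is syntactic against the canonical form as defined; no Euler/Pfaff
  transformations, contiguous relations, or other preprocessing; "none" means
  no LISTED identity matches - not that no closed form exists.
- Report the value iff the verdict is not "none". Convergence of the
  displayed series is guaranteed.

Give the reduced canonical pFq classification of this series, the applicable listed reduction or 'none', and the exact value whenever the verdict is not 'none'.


x = -1 here; the reduced form reads 2F1, upper {-1/2, 3}, lower {9/2}, C = 1. Verdict (x = -1): the Kummer evaluation I3 applies (x = -1; c = 9/2 equals 1+a-b for upper {-1/2, 3}: listed pattern). Hence: (105/256) * pi.

Structural cue: t_0 = 1 here, and the product of the first k integers (C = 1) is k!.
Consecutive-term ratio: r(k) = (-1) * (k-1/2) (k+3) / [(k+9/2) (k+1)] - rational in k, leading ratio (-1); with t_0 = 1, classification follows.


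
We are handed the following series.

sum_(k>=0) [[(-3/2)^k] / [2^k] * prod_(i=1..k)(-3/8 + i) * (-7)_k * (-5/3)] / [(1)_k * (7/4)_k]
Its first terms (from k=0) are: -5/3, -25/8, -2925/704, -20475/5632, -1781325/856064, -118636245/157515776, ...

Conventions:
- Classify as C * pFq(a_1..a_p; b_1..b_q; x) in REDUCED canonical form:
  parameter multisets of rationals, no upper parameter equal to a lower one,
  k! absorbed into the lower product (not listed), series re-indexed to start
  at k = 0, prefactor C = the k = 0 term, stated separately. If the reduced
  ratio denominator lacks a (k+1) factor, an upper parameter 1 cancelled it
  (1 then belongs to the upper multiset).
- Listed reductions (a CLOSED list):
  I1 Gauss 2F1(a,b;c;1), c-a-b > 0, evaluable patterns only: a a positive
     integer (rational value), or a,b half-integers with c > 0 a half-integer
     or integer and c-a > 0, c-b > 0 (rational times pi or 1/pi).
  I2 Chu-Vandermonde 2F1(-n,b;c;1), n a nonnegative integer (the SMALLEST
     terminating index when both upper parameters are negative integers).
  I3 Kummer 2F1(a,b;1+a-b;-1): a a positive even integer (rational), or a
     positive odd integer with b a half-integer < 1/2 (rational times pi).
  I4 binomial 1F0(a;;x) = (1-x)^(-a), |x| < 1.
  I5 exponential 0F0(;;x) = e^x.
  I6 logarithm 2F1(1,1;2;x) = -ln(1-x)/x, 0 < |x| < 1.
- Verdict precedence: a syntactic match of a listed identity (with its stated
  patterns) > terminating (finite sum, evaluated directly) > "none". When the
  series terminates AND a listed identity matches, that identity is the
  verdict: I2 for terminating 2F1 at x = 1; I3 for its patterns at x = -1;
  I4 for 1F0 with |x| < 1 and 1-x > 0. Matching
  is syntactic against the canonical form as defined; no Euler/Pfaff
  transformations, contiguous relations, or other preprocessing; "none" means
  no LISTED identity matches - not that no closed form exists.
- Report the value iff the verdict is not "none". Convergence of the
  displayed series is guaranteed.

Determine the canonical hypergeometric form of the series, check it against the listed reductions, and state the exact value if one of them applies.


Prefactor -5/3, argument -3/4: 2F1 with upper {-7, 5/8} over lower {7/4}. Verdict: terminating (-7 upstairs). 8 nonzero terms in all; added directly. Value: -769135843315/49343889408.

First insight: x = (-3/4) and (1)_k (prefactor -5/3) is k! itself.
Step ratio: r(k) = (-3/4) * (k-7) (k+5/8) / [(k+7/4) (k+1)] - rational; roots negated = parameters, x = (-3/4), C = -5/3.


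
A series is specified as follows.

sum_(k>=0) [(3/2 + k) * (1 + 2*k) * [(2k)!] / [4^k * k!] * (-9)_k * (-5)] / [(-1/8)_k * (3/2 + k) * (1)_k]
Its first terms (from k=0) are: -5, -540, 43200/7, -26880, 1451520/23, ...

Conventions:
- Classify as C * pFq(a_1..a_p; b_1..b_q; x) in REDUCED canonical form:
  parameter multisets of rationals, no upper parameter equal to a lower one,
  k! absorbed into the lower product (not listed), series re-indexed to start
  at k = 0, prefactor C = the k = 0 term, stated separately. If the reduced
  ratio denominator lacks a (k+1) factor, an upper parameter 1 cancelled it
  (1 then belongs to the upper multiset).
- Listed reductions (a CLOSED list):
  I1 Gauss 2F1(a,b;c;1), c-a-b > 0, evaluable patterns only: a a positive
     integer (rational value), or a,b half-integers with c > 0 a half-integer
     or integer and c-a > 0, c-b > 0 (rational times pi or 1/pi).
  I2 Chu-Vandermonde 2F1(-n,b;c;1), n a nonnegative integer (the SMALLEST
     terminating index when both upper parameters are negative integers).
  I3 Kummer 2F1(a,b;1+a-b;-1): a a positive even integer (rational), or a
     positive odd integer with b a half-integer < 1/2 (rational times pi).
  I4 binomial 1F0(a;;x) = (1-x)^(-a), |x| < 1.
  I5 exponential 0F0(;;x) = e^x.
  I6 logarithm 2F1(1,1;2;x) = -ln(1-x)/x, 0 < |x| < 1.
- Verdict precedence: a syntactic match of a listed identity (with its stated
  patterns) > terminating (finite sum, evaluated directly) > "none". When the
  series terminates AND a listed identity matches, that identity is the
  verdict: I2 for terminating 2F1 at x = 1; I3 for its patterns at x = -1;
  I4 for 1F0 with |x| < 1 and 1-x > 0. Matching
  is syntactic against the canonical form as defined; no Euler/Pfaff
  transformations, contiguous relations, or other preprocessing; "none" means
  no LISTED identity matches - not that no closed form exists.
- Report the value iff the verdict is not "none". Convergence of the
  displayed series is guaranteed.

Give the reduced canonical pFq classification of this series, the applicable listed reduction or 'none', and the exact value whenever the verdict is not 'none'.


The tell: with t_0 = -5, the (2k+1) factor (C = -5) shifts (1/2)_k to (3/2)_k.
Adjacent-term ratio: r(k) = 1 * (k-9) (k+3/2) / [(k-1/8) (k+1)] ; factor over Q: parameters, x = 1, and C = -5.

This is -5 * 2F1(-9, 3/2; -1/8; 1) in reduced canonical form. Verdict (x = 1): the Chu-Vandermonde identity I2 applies (terminating 2F1 at x = 1 with n = 9, b = 3/2, c = -1/8). Exact value: 208335/234577.


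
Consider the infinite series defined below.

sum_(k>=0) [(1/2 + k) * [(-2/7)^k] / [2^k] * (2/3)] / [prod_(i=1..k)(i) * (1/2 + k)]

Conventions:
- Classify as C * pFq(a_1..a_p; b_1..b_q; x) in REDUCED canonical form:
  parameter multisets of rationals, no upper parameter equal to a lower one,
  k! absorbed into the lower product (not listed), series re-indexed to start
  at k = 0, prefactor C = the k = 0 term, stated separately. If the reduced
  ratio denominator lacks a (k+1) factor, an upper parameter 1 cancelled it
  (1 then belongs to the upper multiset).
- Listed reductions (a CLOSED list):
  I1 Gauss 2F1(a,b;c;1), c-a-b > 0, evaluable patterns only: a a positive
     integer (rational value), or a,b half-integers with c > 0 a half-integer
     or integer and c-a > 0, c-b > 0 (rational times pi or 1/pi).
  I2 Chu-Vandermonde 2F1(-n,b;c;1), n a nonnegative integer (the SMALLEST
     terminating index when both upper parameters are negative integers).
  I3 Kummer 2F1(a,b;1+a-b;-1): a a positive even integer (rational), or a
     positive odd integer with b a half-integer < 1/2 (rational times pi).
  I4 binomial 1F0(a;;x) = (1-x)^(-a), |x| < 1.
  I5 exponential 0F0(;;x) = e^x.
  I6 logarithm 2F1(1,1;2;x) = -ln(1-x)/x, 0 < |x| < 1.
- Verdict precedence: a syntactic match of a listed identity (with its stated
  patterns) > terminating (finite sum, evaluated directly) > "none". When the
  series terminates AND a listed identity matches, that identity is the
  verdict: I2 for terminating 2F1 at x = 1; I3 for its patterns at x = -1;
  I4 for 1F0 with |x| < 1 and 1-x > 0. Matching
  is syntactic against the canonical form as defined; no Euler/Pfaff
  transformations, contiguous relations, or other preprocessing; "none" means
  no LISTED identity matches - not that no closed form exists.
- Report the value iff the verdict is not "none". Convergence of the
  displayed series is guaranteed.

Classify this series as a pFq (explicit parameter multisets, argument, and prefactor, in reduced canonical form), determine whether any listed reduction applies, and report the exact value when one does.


The tell: t_0 being 2/3, k + 1/2 divides numerator and denominator alike; C = 2/3 after cancelling.
Ratio: r(k) = (-1/7) * 1 / [(k+1)] - rational in k. x = (-1/7); t_0 = 2/3; negate the roots.

x = -1/7 here; the reduced form reads 0F0, upper {-}, lower {-}, C = 2/3. Verdict: the exponential series (I5) applies (the 0F0 exponential series at x = -1/7). Hence: (2/3) * e^(-1/7).


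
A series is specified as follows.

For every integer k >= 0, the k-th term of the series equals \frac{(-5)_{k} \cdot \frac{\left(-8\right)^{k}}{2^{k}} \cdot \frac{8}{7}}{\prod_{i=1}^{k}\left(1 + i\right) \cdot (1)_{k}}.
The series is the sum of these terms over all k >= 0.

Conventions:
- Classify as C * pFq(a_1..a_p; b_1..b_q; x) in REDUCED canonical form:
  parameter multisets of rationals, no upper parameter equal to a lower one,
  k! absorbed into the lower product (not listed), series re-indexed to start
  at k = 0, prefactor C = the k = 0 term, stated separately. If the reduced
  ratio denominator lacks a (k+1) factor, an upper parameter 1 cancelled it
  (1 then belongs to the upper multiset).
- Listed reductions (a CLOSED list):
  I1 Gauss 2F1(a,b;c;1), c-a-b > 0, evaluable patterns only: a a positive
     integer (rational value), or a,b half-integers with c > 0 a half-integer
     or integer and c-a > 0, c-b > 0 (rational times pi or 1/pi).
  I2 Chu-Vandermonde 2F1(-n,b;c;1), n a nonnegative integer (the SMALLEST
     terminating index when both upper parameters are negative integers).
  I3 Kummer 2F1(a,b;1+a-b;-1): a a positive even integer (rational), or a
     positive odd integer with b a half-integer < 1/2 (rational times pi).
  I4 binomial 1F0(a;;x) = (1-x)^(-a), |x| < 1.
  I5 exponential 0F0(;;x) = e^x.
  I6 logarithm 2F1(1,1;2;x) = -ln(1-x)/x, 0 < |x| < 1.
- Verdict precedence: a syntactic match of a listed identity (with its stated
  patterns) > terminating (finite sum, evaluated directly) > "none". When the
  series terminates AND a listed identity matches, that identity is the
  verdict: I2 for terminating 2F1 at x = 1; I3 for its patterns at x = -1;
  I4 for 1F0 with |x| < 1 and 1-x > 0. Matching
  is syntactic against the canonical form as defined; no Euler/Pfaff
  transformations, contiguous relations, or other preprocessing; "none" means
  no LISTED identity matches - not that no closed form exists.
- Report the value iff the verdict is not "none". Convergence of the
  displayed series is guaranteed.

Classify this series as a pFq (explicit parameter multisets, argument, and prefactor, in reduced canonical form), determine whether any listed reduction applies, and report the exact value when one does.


Structural cue: t_0 = \frac{8}{7} here, and the lower running product (C = 8/7, x = -4) is a rising factorial.
Step ratio: r(k) = -4 * (k-5) / [(k+2) (k+1)] - poly over poly, x = -4 from leading terms; C = \frac{8}{7} at k = 0.

Canonical form: C = \frac{8}{7} times 1F1 with upper {-5}, lower {2}, x = -4. Verdict: terminating (-5 upstairs). 6 nonzero terms in all; added directly. Value: \frac{27512}{315}.
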